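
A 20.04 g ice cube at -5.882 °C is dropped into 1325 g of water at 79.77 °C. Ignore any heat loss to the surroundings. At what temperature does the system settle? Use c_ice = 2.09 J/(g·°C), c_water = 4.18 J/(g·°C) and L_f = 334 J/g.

Heat gained plus heat lost sum to zero:
ice -5.882→0 °C: 20.04×2.09×5.882 = 246.36; latent heat to melt: 20.04×334 = 6693.4; meltwater 0→T: 20.04×4.18×T = 83.77 T; water: 5538.5(T − 79.77)
5622.3 T = 441806 − 6939.7 = 434866
T ≈ 77.35 °C (positive, so assuming full melt was valid).

T_f ≈ 77.3 °C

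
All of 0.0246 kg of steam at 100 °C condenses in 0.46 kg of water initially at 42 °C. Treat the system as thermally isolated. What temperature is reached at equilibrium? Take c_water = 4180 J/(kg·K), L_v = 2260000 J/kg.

T_f ≈ 72.4 °C

Energy conservation, ΣQ = 0:
condense steam: −0.0246×2260000 = −55596
  condensate cools 100→T: 0.0246×4180×(T − 100) = 102.83(T − 100)
  original water: 1922.8(T − 42)
2025.6 T = 55596 + 10283 + 80758 = 146636
T ≈ 72.39 °C (< 100 °C, so full condensation is consistent).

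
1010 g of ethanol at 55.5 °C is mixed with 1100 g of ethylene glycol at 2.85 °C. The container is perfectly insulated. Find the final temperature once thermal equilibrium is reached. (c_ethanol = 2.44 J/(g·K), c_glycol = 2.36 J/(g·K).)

T_f ≈ 28.5 °C

Net heat exchanged in the isolated system is zero:
1010*2.44*(T − 55.5) + 1100*2.36*(T − 2.85) = 0
2464.4(T − 55.5) + 2596(T − 2.85) = 0
(2464.4 + 2596) T = 2464.4*55.5 + 2596*2.85
T = 144173 / 5060.4 = 28.5 °C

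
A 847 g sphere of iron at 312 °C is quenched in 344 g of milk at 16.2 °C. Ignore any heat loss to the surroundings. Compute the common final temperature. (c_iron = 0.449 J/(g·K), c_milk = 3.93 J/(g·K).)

T_f ≈ 81.1 °C

Set heat shed by the hot body equal to heat absorbed by the cold body:
847·0.449·(312 − T) = 344·3.93·(T − 16.2)
380.3(312 − T) = 1351.9(T − 16.2)
1732.2 T = 140556  ⇒  T ≈ 81.14 °C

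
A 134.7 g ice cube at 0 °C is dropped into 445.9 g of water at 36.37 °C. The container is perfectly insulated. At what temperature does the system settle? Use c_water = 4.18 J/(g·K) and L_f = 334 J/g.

Taking heat into each body as positive, Σ m c ΔT = 0:
fusion: m_ice L_f = 134.7×334 = 44990
  meltwater 0→T: 134.7×4.18×T = 563.05 T
  water cools: 445.9×4.18×(T − 36.37) = 1863.9(T − 36.37)
2426.9 T = 67789 − 44990 = 22799
T ≈ 9.39 °C (positive, so assuming full melt was valid).

T_f ≈ 9.4 °C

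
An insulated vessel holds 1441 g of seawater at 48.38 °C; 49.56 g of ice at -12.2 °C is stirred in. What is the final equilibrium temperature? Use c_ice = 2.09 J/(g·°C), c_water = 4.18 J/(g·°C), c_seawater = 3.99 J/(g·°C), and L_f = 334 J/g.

T_f ≈ 43.7 °C

Conservation of energy gives ΣQ = 0:
ice -12.2→0 °C: 49.56·2.09·12.2 = 1263.7
  fusion: m_ice L_f = 49.56·334 = 16553
  meltwater 0→T: 49.56·4.18·T = 207.16 T
  seawater cools: 1441·3.99·(T − 48.38) = 5749.6(T − 48.38)
5956.8 T = 278165 − 17817 = 260348
T ≈ 43.71 °C. Since T > 0 °C, the all-ice-melts assumption holds.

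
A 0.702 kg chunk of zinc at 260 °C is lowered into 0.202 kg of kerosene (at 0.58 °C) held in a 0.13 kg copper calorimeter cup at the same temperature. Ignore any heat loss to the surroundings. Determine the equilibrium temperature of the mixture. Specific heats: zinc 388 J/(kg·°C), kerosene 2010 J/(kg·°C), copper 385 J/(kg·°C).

T_f ≈ 97.6 °C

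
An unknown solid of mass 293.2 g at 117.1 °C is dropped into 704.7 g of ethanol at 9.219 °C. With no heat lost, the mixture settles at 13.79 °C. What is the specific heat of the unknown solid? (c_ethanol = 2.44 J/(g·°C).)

c ≈ 0.259 J/(g·°C)

m_s c (T_s − T_f) = m_ethanol c_ethanol (T_f − T_0):
293.2×c×(117.1 − 13.79) = 704.7×2.44×(13.79 − 9.219)
30290 c = 7859.7  ⇒  c ≈ 0.2595 J/(g·°C)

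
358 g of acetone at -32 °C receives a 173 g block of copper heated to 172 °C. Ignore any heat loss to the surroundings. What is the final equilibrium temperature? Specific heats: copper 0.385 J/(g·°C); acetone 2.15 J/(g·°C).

T_f ≈ -15.8 °C

T_f = Σ m_i c_i T_i / Σ m_i c_i:
T_f = (66.61×172 + 769.7×(-32)) / (66.61 + 769.7)
    = -13174 / 836.3 ≈ -15.75 °C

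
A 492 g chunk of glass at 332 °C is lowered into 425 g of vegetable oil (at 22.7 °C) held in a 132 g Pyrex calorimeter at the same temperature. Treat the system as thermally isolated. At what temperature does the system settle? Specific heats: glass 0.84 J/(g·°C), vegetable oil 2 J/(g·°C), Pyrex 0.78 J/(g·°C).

T_f ≈ 116.3 °C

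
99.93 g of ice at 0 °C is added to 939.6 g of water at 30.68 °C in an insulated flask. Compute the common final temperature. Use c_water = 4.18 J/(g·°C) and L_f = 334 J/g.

Let T be the final temperature. ΣQ_i = 0:
melt ice: 99.93×334 = 33377
  meltwater 0→T: 99.93×4.18×T = 417.71 T
  water: 3927.5(T − 30.68)
4345.2 T = 120497 − 33377 = 87120
T ≈ 20.05 °C. Since T > 0 °C, the all-ice-melts assumption holds.

T_f ≈ 20.0 °C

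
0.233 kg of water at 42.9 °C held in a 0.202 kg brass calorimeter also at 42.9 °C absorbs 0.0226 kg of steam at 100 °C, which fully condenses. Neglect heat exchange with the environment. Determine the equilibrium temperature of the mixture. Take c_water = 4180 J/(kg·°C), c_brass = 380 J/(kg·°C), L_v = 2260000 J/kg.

T_f ≈ 92.2 °C

Taking heat into each body as positive, Σ m c ΔT = 0:
condense steam: −0.0226·2260000 = −51076
  condensate cools 100→T: 0.0226·4180·(T − 100) = 94.47(T − 100)
  original water: 973.94(T − 42.9)
  brass cup: 0.202·380·(T − 42.9) = 76.76(T − 42.9)
1145.2 T = 51076 + 9446.8 + 45075 = 105598
T ≈ 92.21 °C, under the boiling point, so the assumption holds.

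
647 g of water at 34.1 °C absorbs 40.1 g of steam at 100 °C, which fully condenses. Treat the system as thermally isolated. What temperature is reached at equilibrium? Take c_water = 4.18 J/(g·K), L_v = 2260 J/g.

Taking heat into each body as positive, Σ m c ΔT = 0:
latent heat released on condensation: 40.1·2260 = 90626; condensed water 100 °C→T: 167.62(T − 100); water warms: 647·4.18·(T − 34.1) = 2704.5(T − 34.1)
2872.1 T = 90626 + 16762 + 92222 = 199610
T ≈ 69.50 °C — below 100 °C, confirming all the steam condensed.

T_f ≈ 69.5 °C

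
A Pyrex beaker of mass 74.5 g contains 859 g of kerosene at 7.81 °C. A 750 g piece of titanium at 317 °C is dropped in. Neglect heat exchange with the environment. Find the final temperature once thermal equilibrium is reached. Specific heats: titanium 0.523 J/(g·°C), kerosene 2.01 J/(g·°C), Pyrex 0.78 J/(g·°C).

Taking heat into each body as positive, Σ m c ΔT = 0:
750*0.523*(T − 317) + 859*2.01*(T − 7.81) + 74.5*0.78*(T − 7.81) = 0
392.25(T − 317) + 1726.6(T − 7.81) + 58.11(T − 7.81) = 0
(392.25 + 1726.6 + 58.11) T = 392.25*317 + 1726.6*7.81 + 58.11*7.81
T = 138282/2176.9 ≈ 63.52 °C

T_f ≈ 63.5 °C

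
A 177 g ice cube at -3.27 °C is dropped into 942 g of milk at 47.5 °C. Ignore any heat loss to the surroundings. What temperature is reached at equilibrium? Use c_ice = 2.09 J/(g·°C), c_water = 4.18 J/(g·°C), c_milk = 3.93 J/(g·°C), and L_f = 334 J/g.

T_f ≈ 26.0 °C

Net heat exchanged in the isolated system is zero:
warm ice to 0 °C: 177×2.09×(0 − (-3.27)) = 1209.7; melt ice: 177×334 = 59118; warm the meltwater: 739.86 T; milk cools: 942×3.93×(T − 47.5) = 3702.1(T − 47.5)
4441.9 T = 175848 − 60328 = 115520
T ≈ 26.01 °C (positive, so assuming full melt was valid).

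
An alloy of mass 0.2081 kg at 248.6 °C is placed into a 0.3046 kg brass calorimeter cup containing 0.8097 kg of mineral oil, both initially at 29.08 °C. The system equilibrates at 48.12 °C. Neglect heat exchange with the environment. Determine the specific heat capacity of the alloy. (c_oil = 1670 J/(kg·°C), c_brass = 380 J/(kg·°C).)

Let T be the final temperature. ΣQ_i = 0:
0.2081×c×(48.12 − 248.6) + 0.8097×1670×(48.12 − 29.08) + 0.3046×380×(48.12 − 29.08) = 0
-41.72 c = -27950
c = -27950/-41.72 ≈ 669.9 J/(kg·°C)

c ≈ 670 J/(kg·°C)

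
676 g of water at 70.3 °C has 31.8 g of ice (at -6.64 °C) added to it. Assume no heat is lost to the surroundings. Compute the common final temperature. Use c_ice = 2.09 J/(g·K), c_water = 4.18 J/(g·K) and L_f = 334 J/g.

T_f ≈ 63.4 °C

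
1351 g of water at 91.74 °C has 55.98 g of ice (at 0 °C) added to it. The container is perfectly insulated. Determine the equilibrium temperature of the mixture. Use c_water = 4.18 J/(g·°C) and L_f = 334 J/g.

T_f ≈ 84.9 °C

Let T be the final temperature. ΣQ_i = 0:
latent heat to melt: 55.98·334 = 18697; warm the meltwater: 234 T; water: 5647.2(T − 91.74)
5881.2 T = 518072 − 18697 = 499375
T ≈ 84.91 °C (positive, so assuming full melt was valid).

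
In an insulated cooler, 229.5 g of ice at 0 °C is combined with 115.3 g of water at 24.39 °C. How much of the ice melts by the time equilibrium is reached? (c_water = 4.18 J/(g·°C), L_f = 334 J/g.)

m_melted ≈ 35.2 g

Heat available from the water dropping to 0 °C: 115.3·4.18·24.39 = 11755 J.
Melting all 229.5 g of ice would need 229.5·334 = 76653 J.
Since 11755 < 76653 J, not all the ice melts; equilibrium is at 0 °C.
Mass melted = 11755/334 ≈ 35.19 g.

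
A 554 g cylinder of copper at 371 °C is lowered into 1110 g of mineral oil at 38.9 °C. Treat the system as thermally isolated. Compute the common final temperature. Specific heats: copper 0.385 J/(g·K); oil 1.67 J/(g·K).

Net heat exchanged in the isolated system is zero:
554×0.385×(T − 371) + 1110×1.67×(T − 38.9) = 0
213.29(T − 371) + 1853.7(T − 38.9) = 0
2067 T = 151240
T ≈ 73.17 °C

T_f ≈ 73.2 °C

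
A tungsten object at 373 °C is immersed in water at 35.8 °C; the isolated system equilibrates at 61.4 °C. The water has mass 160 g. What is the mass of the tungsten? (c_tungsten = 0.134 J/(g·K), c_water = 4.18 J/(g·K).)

m ≈ 410 g

Heat gained plus heat lost sum to zero:
m·0.134·(61.4 − 373) + 160·4.18·(61.4 − 35.8) = 0
-41.75 m = -17121
m = -17121/-41.75 ≈ 410 g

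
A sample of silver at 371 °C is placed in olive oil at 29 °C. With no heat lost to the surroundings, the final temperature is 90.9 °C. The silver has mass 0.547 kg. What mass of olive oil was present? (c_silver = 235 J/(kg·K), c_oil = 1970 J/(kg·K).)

m ≈ 0.295 kg

Let T be the final temperature. ΣQ_i = 0:
0.547×235×(90.9 − 371) + m×1970×(90.9 − 29) = 0
121943 m = 36005
m = 36005/121943 ≈ 0.2953 kg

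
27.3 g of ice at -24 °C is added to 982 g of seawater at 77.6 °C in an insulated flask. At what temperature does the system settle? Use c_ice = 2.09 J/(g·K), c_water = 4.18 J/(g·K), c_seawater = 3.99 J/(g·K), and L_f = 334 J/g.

Taking heat into each body as positive, Σ m c ΔT = 0:
ice -24→0 °C: 27.3·2.09·24 = 1369.4; latent heat to melt: 27.3·334 = 9118.2; warm the meltwater: 114.11 T; seawater cools: 982·3.99·(T − 77.6) = 3918.2(T − 77.6)
4032.3 T = 304051 − 10488 = 293563
T ≈ 72.80 °C — above 0 °C, consistent with complete melting.

T_f ≈ 72.8 °C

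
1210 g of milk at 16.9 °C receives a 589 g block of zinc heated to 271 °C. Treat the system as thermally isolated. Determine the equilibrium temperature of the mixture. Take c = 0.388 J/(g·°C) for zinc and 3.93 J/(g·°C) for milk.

T_f = Σ m_i c_i T_i / Σ m_i c_i:
T_f = (228.53×271 + 4755.3×16.9) / (228.53 + 4755.3)
    = 142297 / 4983.8 ≈ 28.55 °C

T_f ≈ 28.6 °C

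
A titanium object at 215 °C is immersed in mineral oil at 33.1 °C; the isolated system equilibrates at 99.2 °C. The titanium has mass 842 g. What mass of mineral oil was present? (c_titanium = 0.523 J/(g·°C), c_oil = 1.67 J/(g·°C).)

Heat lost by the titanium = heat gained by the oil:
842×0.523×(215 − 99.2) = m×1.67×(99.2 − 33.1)
110.39 m = 50994  ⇒  m ≈ 462 g

m ≈ 462 g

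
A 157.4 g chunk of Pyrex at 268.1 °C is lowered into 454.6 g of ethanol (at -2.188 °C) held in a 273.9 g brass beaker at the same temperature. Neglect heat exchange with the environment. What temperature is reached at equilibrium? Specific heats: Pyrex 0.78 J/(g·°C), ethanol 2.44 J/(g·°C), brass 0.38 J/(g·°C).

Let T be the final temperature. ΣQ_i = 0:
157.4·0.78·(T − 268.1) + 454.6·2.44·(T − (-2.188)) + 273.9·0.38·(T − (-2.188)) = 0
122.77(T − 268.1) + 1109.2(T − (-2.188)) + 104.08(T − (-2.188)) = 0
1336.1 T = 30260
T ≈ 22.65 °C

T_f ≈ 22.6 °C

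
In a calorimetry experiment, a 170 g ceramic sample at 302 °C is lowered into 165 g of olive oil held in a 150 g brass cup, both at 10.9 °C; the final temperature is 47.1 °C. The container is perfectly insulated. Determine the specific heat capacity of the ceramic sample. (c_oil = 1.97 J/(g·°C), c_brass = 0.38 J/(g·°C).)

c ≈ 0.319 J/(g·°C)

Setting the total heat transfer to zero:
170·c·(47.1 − 302) + 165·1.97·(47.1 − 10.9) + 150·0.38·(47.1 − 10.9) = 0
-43333 c = -13830
c = -13830/-43333 ≈ 0.3192 J/(g·°C)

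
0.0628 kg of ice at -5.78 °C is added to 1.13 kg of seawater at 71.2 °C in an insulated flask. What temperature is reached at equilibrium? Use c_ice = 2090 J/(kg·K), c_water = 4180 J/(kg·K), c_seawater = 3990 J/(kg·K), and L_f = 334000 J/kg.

Let T be the final temperature. ΣQ_i = 0:
warm ice to 0 °C: 0.0628·2090·(0 − (-5.78)) = 758.64
  melt ice: 0.0628·334000 = 20975
  warm the meltwater: 262.5 T
  seawater cools: 1.13·3990·(T − 71.2) = 4508.7(T − 71.2)
4771.2 T = 321019 − 21734 = 299286
T ≈ 62.73 °C. Since T > 0 °C, the all-ice-melts assumption holds.

T_f ≈ 62.7 °C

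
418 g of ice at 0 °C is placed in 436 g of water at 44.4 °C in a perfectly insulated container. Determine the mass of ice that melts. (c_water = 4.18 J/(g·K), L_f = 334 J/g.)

m_melted ≈ 242 g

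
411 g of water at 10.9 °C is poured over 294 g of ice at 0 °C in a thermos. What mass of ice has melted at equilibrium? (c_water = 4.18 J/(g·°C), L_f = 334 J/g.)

m_melted ≈ 56.1 g

Cooling the water to 0 °C releases 411·4.18·10.9 = 18726 J.
To melt every bit of ice: 294·334 = 98196 J.
18726 J < 98196 J, so only part of the ice melts and the system sits at 0 °C.
m_melted·334 = 18726  ⇒  m_melted ≈ 56.07 g.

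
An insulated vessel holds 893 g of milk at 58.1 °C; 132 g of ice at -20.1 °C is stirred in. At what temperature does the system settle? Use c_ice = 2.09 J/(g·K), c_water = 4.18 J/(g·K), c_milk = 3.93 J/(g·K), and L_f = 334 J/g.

Energy conservation, ΣQ = 0:
ice -20.1→0 °C: 132×2.09×20.1 = 5545.2; latent heat to melt: 132×334 = 44088; warm the meltwater: 551.76 T; milk cools: 893×3.93×(T − 58.1) = 3509.5(T − 58.1)
4061.2 T = 203901 − 49633 = 154268
T ≈ 37.99 °C. Since T > 0 °C, the all-ice-melts assumption holds.

T_f ≈ 38.0 °C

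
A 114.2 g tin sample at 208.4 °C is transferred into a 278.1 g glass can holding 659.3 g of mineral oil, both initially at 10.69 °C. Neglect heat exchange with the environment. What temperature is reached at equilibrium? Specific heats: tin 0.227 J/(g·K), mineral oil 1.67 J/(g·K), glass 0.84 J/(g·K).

T_f ≈ 14.5 °C

Heat gained plus heat lost sum to zero:
114.2·0.227·(T − 208.4) + 659.3·1.67·(T − 10.69) + 278.1·0.84·(T − 10.69) = 0
25.92(T − 208.4) + 1101(T − 10.69) + 233.6(T − 10.69) = 0
1360.6 T = 19670
T ≈ 14.46 °C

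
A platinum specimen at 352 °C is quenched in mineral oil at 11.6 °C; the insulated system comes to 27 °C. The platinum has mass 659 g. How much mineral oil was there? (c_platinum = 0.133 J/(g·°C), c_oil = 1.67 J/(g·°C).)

|Q_platinum| = |Q_oil|:
659×0.133×(352 − 27) = m×1.67×(27 − 11.6)
25.72 m = 28485  ⇒  m ≈ 1108 g

m ≈ 1110 g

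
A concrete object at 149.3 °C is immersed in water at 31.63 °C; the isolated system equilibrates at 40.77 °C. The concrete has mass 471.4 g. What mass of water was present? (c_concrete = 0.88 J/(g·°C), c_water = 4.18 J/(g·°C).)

m ≈ 1180 g

Energy conservation, ΣQ = 0:
471.4·0.88·(40.77 − 149.3) + m·4.18·(40.77 − 31.63) = 0
38.21 m = 45022
m = 45022/38.21 ≈ 1178 g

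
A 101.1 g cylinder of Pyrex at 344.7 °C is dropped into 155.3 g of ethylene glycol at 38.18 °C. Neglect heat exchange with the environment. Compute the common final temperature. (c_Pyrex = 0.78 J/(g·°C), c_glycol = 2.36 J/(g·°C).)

T_f ≈ 92.5 °C

With ΣQ=0 the equilibrium temperature is the m·c-weighted mean:
T_f = (78.86×344.7 + 366.51×38.18) / (78.86 + 366.51)
    = 41176 / 445.37 ≈ 92.45 °C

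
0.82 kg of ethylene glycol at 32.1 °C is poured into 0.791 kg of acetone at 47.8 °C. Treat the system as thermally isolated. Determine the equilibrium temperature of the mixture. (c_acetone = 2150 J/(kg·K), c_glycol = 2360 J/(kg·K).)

T_f ≈ 39.4 °C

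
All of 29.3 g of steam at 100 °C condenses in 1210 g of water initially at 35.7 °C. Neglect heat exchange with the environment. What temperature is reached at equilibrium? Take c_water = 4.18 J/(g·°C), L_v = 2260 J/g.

T_f ≈ 50.0 °C

Heat gained plus heat lost sum to zero:
steam→water at 100 °C releases m L_v = 29.3·2260 = 66218
  condensate cools 100→T: 29.3·4.18·(T − 100) = 122.47(T − 100)
  water warms: 1210·4.18·(T − 35.7) = 5057.8(T − 35.7)
5180.3 T = 66218 + 12247 + 180563 = 259029
T ≈ 50.00 °C, under the boiling point, so the assumption holds.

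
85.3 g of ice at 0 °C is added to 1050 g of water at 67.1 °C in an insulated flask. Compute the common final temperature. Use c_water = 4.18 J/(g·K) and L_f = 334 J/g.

T_f ≈ 56.1 °C

Taking heat into each body as positive, Σ m c ΔT = 0:
fusion: m_ice L_f = 85.3·334 = 28490; meltwater 0→T: 85.3·4.18·T = 356.55 T; water cools: 1050·4.18·(T − 67.1) = 4389(T − 67.1)
4745.6 T = 294502 − 28490 = 266012
T ≈ 56.05 °C — above 0 °C, consistent with complete melting.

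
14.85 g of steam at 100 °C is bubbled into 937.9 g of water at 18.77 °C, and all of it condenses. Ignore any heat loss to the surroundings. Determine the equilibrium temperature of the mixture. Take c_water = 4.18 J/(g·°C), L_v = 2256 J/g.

T_f ≈ 28.4 °C

Energy conservation, ΣQ = 0:
latent heat released on condensation: 14.85×2256 = 33502; condensate cools 100→T: 14.85×4.18×(T − 100) = 62.07(T − 100); water warms: 937.9×4.18×(T − 18.77) = 3920.4(T − 18.77)
3982.5 T = 33502 + 6207.3 + 73586 = 113295
T ≈ 28.45 °C, under the boiling point, so the assumption holds.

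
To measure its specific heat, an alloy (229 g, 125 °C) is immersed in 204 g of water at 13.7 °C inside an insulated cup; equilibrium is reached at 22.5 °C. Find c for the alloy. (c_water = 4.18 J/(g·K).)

c ≈ 0.32 J/(g·K)

Net heat exchanged in the isolated system is zero:
229×c×(22.5 − 125) + 204×4.18×(22.5 − 13.7) = 0
-23472 c = -7503.9
c = -7503.9/-23472 ≈ 0.3197 J/(g·K)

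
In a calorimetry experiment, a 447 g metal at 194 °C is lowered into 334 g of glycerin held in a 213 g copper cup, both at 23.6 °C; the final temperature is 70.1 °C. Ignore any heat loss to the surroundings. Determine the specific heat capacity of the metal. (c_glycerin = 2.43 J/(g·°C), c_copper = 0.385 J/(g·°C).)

c ≈ 0.75 J/(g·°C)

Heat gained plus heat lost sum to zero:
447×c×(70.1 − 194) + 334×2.43×(70.1 − 23.6) + 213×0.385×(70.1 − 23.6) = 0
-55383 c = -41554
c = -41554/-55383 ≈ 0.7503 J/(g·°C)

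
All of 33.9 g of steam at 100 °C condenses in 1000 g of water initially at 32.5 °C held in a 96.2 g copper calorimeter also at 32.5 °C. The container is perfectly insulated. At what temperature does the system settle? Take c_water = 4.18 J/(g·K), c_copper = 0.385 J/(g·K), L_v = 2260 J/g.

Sum of m c ΔT and latent-heat terms is zero:
condense steam: −33.9×2260 = −76614; condensate cools 100→T: 33.9×4.18×(T − 100) = 141.7(T − 100); original water: 4180(T − 32.5); cup: 37.04(T − 32.5)
4358.7 T = 76614 + 14170 + 137054 = 227838
T ≈ 52.27 °C (< 100 °C, so full condensation is consistent).

T_f ≈ 52.3 °C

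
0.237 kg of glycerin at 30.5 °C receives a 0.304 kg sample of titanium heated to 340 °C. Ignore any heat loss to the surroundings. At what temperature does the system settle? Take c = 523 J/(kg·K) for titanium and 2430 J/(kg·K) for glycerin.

T_f = Σ m_i c_i T_i / Σ m_i c_i:
T_f = (158.99·340 + 575.91·30.5) / (158.99 + 575.91)
    = 71623 / 734.9 ≈ 97.46 °C

T_f ≈ 97.5 °C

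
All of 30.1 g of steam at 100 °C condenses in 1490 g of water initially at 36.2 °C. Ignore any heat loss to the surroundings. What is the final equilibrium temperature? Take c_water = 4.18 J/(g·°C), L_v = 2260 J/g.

T_f ≈ 48.2 °C

Conservation of energy gives ΣQ = 0:
latent heat released on condensation: 30.1×2260 = 68026
  condensed water 100 °C→T: 125.82(T − 100)
  original water: 6228.2(T − 36.2)
6354 T = 68026 + 12582 + 225461 = 306069
T ≈ 48.17 °C, under the boiling point, so the assumption holds.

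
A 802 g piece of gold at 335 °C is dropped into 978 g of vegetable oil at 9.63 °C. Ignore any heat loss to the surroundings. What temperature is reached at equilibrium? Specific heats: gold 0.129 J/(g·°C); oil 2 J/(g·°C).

Let T be the final temperature. ΣQ_i = 0:
802×0.129×(T − 335) + 978×2×(T − 9.63) = 0
103.46(T − 335) + 1956(T − 9.63) = 0
2059.5 T = 53495
T = 53495 / 2059.5 = 26 °C

T_f ≈ 26.0 °C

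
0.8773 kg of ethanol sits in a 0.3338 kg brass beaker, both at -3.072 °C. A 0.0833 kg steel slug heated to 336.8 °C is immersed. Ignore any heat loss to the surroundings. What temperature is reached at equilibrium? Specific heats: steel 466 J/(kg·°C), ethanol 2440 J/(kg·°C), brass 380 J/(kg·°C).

Net heat exchanged in the isolated system is zero:
0.0833×466×(T − 336.8) + 0.8773×2440×(T − (-3.072)) + 0.3338×380×(T − (-3.072)) = 0
(38.82 + 2140.6 + 126.84) T = 38.82×336.8 + 2140.6×(-3.072) + 126.84×(-3.072)
T ≈ 2.65 °C

T_f ≈ 2.6 °C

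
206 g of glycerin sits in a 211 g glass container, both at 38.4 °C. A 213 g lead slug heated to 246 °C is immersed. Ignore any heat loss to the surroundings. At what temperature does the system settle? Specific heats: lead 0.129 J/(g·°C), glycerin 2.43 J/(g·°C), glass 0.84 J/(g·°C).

T_f ≈ 46.5 °C

Setting the total heat transfer to zero:
213·0.129·(T − 246) + 206·2.43·(T − 38.4) + 211·0.84·(T − 38.4) = 0
705.3 T = 32788
T = 32788 / 705.3 = 46.5 °C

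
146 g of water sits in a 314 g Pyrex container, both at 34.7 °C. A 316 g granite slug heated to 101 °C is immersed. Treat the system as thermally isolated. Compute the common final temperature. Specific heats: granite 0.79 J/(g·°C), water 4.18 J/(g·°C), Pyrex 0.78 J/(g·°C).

Taking heat into each body as positive, Σ m c ΔT = 0:
316×0.79×(T − 101) + 146×4.18×(T − 34.7) + 314×0.78×(T − 34.7) = 0
249.64(T − 101) + 610.28(T − 34.7) + 244.92(T − 34.7) = 0
(249.64 + 610.28 + 244.92) T = 249.64×101 + 610.28×34.7 + 244.92×34.7
T ≈ 49.68 °C

T_f ≈ 49.7 °C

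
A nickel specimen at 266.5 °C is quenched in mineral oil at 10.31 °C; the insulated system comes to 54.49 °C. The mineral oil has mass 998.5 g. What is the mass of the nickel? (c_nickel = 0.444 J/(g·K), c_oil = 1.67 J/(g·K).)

m ≈ 783 g

Conservation of energy gives ΣQ = 0:
m×0.444×(54.49 − 266.5) + 998.5×1.67×(54.49 − 10.31) = 0
-94.13 m = -73670
m = -73670/-94.13 ≈ 782.6 g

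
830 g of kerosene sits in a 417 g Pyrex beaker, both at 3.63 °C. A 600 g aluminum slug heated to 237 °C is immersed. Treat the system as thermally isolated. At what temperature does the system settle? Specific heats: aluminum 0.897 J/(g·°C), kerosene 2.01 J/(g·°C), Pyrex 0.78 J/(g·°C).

Net heat exchanged in the isolated system is zero:
600·0.897·(T − 237) + 830·2.01·(T − 3.63) + 417·0.78·(T − 3.63) = 0
538.2(T − 237) + 1668.3(T − 3.63) + 325.26(T − 3.63) = 0
2531.8 T = 134790
T ≈ 53.24 °C

T_f ≈ 53.2 °C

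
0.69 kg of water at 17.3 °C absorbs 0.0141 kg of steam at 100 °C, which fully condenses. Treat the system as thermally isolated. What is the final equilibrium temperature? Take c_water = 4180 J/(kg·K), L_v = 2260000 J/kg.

T_f ≈ 29.8 °C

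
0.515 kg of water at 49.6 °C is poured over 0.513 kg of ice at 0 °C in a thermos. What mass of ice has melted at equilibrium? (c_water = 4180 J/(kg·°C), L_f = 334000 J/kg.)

Cooling the water to 0 °C releases 0.515×4180×49.6 = 106774 J.
To melt every bit of ice: 0.513×334000 = 171342 J.
106774 J < 171342 J, so only part of the ice melts and the system sits at 0 °C.
m_melt = 106774 / L_f = 0.3197 kg.

m_melted ≈ 0.32 kg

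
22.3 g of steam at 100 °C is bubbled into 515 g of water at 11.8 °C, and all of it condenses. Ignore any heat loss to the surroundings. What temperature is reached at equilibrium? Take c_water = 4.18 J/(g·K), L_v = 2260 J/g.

Sum of m c ΔT and latent-heat terms is zero:
latent heat released on condensation: 22.3·2260 = 50398; condensate cools 100→T: 22.3·4.18·(T − 100) = 93.21(T − 100); original water: 2152.7(T − 11.8)
2245.9 T = 50398 + 9321.4 + 25402 = 85121
T ≈ 37.90 °C, under the boiling point, so the assumption holds.

T_f ≈ 37.9 °C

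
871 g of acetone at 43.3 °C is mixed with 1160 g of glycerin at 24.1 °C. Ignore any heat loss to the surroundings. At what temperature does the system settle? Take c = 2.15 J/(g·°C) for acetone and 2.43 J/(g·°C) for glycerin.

|Q_acetone| = |Q_glycerin|:
871×2.15×(43.3 − T) = 1160×2.43×(T − 24.1)
1872.6(43.3 − T) = 2818.8(T − 24.1)
4691.4 T = 149019  ⇒  T ≈ 31.76 °C

T_f ≈ 31.8 °C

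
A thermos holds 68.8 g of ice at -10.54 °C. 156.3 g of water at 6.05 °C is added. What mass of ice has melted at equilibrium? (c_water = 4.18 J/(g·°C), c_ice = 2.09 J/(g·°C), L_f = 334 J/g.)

m_melted ≈ 7.3 g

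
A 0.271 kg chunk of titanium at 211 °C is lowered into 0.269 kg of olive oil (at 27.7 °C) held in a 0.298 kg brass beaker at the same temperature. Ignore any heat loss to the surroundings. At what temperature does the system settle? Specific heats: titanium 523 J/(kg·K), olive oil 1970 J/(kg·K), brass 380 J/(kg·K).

Conservation of energy gives ΣQ = 0:
0.271*523*(T − 211) + 0.269*1970*(T − 27.7) + 0.298*380*(T − 27.7) = 0
141.73(T − 211) + 529.93(T − 27.7) + 113.24(T − 27.7) = 0
784.9 T = 47721
T = 47721/784.9 ≈ 60.80 °C

T_f ≈ 60.8 °C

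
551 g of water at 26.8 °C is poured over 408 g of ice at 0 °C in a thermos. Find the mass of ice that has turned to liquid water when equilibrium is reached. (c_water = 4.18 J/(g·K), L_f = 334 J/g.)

m_melted ≈ 185 g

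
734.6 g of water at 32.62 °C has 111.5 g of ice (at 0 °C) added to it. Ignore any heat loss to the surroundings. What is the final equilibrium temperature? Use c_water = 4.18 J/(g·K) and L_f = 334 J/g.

T_f ≈ 17.8 °C

Taking heat into each body as positive, Σ m c ΔT = 0:
melt ice: 111.5×334 = 37241
  meltwater 0→T: 111.5×4.18×T = 466.07 T
  water cools: 734.6×4.18×(T − 32.62) = 3070.6(T − 32.62)
3536.7 T = 100164 − 37241 = 62923
T ≈ 17.79 °C. Since T > 0 °C, the all-ice-melts assumption holds.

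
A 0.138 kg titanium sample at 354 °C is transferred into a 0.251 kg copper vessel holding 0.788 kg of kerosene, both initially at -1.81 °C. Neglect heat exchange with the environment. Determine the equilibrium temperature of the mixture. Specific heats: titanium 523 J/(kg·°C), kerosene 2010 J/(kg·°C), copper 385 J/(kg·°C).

T_f ≈ 12.8 °C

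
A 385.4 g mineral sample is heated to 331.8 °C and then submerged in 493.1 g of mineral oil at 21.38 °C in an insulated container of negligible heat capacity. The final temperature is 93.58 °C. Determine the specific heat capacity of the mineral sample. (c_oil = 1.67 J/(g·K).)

Heat gained plus heat lost sum to zero:
385.4·c·(93.58 − 331.8) + 493.1·1.67·(93.58 − 21.38) = 0
-91810 c = -59455
c = -59455/-91810 ≈ 0.6476 J/(g·K)

c ≈ 0.648 J/(g·K)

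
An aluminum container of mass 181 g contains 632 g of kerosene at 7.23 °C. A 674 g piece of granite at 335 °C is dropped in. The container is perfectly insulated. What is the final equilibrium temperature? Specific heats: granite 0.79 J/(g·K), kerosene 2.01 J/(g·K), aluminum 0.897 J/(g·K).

T_f ≈ 96.0 °C

T_f = Σ m_i c_i T_i / Σ m_i c_i:
T_f = (532.46×335 + 1270.3×7.23 + 162.36×7.23) / (532.46 + 1270.3 + 162.36)
    = 188732 / 1965.1 ≈ 96.04 °C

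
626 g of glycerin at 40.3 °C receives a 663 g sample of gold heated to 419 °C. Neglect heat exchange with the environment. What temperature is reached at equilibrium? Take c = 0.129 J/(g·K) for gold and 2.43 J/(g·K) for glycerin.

Net heat exchanged in the isolated system is zero:
663*0.129*(T − 419) + 626*2.43*(T − 40.3) = 0
85.53(T − 419) + 1521.2(T − 40.3) = 0
1606.7 T = 97139
T = 97139 / 1606.7 = 60.5 °C

T_f ≈ 60.5 °C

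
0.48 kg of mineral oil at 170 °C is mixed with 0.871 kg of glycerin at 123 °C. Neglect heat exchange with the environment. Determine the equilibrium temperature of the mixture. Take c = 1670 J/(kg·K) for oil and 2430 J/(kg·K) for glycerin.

T_f ≈ 135.9 °C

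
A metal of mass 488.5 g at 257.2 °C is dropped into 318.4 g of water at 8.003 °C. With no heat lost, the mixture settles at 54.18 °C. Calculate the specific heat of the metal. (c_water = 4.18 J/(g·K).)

c ≈ 0.62 J/(g·K)

Heat lost by the metal = heat gained by the water:
488.5·c·(257.2 − 54.18) = 318.4·4.18·(54.18 − 8.003)
99175 c = 61458  ⇒  c ≈ 0.6197 J/(g·K)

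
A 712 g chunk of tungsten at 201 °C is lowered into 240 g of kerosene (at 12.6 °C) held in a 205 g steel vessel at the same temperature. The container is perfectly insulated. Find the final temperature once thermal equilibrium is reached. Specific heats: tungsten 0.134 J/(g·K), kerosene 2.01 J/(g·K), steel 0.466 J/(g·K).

T_f ≈ 39.3 °C

Net heat exchanged in the isolated system is zero:
712×0.134×(T − 201) + 240×2.01×(T − 12.6) + 205×0.466×(T − 12.6) = 0
95.41(T − 201) + 482.4(T − 12.6) + 95.53(T − 12.6) = 0
673.34 T = 26459
T = 26459 / 673.34 = 39.3 °C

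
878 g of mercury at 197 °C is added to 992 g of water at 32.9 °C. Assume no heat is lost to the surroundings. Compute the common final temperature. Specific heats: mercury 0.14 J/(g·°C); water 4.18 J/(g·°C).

Heat gained plus heat lost sum to zero:
878·0.14·(T − 197) + 992·4.18·(T − 32.9) = 0
122.92(T − 197) + 4146.6(T − 32.9) = 0
4269.5 T = 160637
T ≈ 37.62 °C

T_f ≈ 37.6 °C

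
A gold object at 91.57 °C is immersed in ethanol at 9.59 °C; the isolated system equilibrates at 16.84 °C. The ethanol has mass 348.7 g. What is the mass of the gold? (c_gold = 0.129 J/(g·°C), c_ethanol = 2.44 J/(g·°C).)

m ≈ 640 g

Energy conservation, ΣQ = 0:
m×0.129×(16.84 − 91.57) + 348.7×2.44×(16.84 − 9.59) = 0
-9.64 m = -6168.5
m = -6168.5/-9.64 ≈ 639.9 g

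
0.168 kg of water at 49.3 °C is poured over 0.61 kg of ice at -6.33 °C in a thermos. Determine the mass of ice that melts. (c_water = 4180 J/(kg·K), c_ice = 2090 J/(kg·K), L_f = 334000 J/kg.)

m_melted ≈ 0.0795 kg

Heat available from the water dropping to 0 °C: 0.168·4180·49.3 = 34620 J.
Of that, 0.61·2090·6.33 = 8070.1 J goes to bring the ice to 0 °C, leaving 26550 J.
To melt every bit of ice: 0.61·334000 = 203740 J.
Since 26550 < 203740 J, not all the ice melts; equilibrium is at 0 °C.
Mass melted = 26550/334000 ≈ 0.07949 kg.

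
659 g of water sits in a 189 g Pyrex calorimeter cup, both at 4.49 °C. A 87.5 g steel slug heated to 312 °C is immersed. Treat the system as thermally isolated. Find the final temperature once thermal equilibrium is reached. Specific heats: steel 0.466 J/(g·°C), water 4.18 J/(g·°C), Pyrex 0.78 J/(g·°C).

T_f ≈ 8.8 °C

Conservation of energy gives ΣQ = 0:
87.5×0.466×(T − 312) + 659×4.18×(T − 4.49) + 189×0.78×(T − 4.49) = 0
40.78(T − 312) + 2754.6(T − 4.49) + 147.42(T − 4.49) = 0
(40.78 + 2754.6 + 147.42) T = 40.78×312 + 2754.6×4.49 + 147.42×4.49
T ≈ 8.75 °C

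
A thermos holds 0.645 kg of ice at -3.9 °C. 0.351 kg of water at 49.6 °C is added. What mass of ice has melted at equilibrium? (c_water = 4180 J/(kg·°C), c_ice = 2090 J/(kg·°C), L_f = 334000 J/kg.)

m_melted ≈ 0.202 kg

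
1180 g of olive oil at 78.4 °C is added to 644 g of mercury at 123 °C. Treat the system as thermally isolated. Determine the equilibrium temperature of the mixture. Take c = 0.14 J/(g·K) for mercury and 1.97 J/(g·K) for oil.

Energy conservation, ΣQ = 0:
644·0.14·(T − 123) + 1180·1.97·(T − 78.4) = 0
90.16(T − 123) + 2324.6(T − 78.4) = 0
2414.8 T = 193338
T ≈ 80.07 °C

T_f ≈ 80.1 °C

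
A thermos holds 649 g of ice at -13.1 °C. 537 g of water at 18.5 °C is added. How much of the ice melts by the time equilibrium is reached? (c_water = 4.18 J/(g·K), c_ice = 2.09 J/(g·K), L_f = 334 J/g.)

m_melted ≈ 71.1 g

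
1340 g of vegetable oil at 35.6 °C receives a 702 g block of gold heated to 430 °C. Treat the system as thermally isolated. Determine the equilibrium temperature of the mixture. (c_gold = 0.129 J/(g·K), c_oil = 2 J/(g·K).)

T_f ≈ 48.5 °C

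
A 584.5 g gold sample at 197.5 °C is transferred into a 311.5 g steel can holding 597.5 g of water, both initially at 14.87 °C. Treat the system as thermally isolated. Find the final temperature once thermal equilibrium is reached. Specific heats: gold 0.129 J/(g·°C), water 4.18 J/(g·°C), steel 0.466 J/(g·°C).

T_f ≈ 19.9 °C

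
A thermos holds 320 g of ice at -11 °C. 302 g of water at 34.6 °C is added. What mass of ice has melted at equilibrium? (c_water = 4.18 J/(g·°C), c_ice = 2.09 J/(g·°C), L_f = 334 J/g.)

Heat available from the water dropping to 0 °C: 302×4.18×34.6 = 43678 J.
Of that, 320×2.09×11 = 7356.8 J goes to bring the ice to 0 °C, leaving 36321 J.
To melt every bit of ice: 320×334 = 106880 J.
That's not enough to melt it all — equilibrium is at 0 °C with ice remaining.
m_melted×334 = 36321  ⇒  m_melted ≈ 108.7 g.

m_melted ≈ 109 g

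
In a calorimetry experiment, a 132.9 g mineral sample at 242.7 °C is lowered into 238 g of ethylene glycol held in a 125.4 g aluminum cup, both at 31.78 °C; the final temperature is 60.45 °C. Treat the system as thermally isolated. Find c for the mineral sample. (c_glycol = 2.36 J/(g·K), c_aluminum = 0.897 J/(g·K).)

c ≈ 0.798 J/(g·K)

Energy conservation, ΣQ = 0:
132.9·c·(60.45 − 242.7) + 238·2.36·(60.45 − 31.78) + 125.4·0.897·(60.45 − 31.78) = 0
-24221 c = -19328
c = -19328/-24221 ≈ 0.798 J/(g·K)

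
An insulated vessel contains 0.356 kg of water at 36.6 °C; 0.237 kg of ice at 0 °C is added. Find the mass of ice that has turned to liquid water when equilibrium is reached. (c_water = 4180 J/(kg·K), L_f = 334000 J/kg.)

m_melted ≈ 0.163 kg

Cooling the water to 0 °C releases 0.356·4180·36.6 = 54464 J.
Melting all 0.237 kg of ice would need 0.237·334000 = 79158 J.
That's not enough to melt it all — equilibrium is at 0 °C with ice remaining.
m_melt = 54464 / L_f = 0.1631 kg.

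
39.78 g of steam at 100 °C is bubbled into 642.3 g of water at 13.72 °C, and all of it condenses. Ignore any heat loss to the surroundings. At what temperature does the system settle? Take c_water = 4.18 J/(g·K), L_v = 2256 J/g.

Setting the total heat transfer to zero:
condense steam: −39.78·2256 = −89744; condensate cools 100→T: 39.78·4.18·(T − 100) = 166.28(T − 100); water warms: 642.3·4.18·(T − 13.72) = 2684.8(T − 13.72)
2851.1 T = 89744 + 16628 + 36836 = 143207
T ≈ 50.23 °C (< 100 °C, so full condensation is consistent).

T_f ≈ 50.2 °C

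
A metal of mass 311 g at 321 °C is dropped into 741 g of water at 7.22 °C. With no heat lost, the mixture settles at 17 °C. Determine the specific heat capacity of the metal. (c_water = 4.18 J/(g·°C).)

Net heat exchanged in the isolated system is zero:
311·c·(17 − 321) + 741·4.18·(17 − 7.22) = 0
-94544 c = -30292
c = -30292/-94544 ≈ 0.3204 J/(g·°C)

c ≈ 0.32 J/(g·°C)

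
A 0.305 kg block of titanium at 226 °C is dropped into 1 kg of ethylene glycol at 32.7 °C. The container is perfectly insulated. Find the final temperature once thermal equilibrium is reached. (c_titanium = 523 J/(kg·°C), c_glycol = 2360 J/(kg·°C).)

Heat gained plus heat lost sum to zero:
0.305*523*(T − 226) + 1*2360*(T − 32.7) = 0
159.51(T − 226) + 2360(T − 32.7) = 0
(159.51 + 2360) T = 159.51*226 + 2360*32.7
T ≈ 44.94 °C

T_f ≈ 44.9 °C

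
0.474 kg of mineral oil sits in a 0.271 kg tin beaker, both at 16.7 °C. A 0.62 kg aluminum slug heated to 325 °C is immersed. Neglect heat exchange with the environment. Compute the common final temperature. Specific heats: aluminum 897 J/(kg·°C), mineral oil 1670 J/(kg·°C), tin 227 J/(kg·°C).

T_f = Σ m_i c_i T_i / Σ m_i c_i:
T_f = (556.14·325 + 791.58·16.7 + 61.52·16.7) / (556.14 + 791.58 + 61.52)
    = 194992 / 1409.2 ≈ 138.37 °C

T_f ≈ 138.4 °C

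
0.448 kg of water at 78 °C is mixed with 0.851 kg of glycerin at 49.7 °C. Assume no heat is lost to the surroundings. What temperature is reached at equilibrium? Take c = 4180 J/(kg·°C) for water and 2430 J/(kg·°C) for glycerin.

T_f ≈ 63.1 °C

Taking heat into each body as positive, Σ m c ΔT = 0:
0.448*4180*(T − 78) + 0.851*2430*(T − 49.7) = 0
1872.6(T − 78) + 2067.9(T − 49.7) = 0
(1872.6 + 2067.9) T = 1872.6*78 + 2067.9*49.7
T = 248842 / 3940.6 = 63.1 °C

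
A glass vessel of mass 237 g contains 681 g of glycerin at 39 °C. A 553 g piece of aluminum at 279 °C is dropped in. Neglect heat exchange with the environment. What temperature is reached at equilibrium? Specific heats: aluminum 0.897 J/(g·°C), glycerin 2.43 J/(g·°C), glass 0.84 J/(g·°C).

T_f ≈ 89.7 °C

Taking heat into each body as positive, Σ m c ΔT = 0:
553·0.897·(T − 279) + 681·2.43·(T − 39) + 237·0.84·(T − 39) = 0
496.04(T − 279) + 1654.8(T − 39) + 199.08(T − 39) = 0
2350 T = 210698
T ≈ 89.66 °C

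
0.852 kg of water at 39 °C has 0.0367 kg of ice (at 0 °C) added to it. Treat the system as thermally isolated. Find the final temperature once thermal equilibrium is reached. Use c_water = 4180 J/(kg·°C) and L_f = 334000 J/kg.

Setting the total heat transfer to zero:
melt ice: 0.0367×334000 = 12258
  meltwater 0→T: 0.0367×4180×T = 153.41 T
  water: 3561.4(T − 39)
3714.8 T = 138893 − 12258 = 126635
T ≈ 34.09 °C — above 0 °C, consistent with complete melting.

T_f ≈ 34.1 °C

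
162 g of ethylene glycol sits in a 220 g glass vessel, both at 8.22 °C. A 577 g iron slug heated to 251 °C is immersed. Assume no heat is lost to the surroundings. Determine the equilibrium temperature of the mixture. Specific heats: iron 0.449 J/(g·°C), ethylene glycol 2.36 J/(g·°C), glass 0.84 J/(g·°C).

T_f ≈ 84.3 °C

With ΣQ=0 the equilibrium temperature is the m·c-weighted mean:
T_f = (259.07*251 + 382.32*8.22 + 184.8*8.22) / (259.07 + 382.32 + 184.8)
    = 69689 / 826.19 ≈ 84.35 °C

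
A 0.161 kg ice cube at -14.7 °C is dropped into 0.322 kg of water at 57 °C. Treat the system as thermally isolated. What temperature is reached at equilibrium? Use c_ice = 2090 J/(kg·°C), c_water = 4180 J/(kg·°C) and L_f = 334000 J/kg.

T_f ≈ 8.9 °C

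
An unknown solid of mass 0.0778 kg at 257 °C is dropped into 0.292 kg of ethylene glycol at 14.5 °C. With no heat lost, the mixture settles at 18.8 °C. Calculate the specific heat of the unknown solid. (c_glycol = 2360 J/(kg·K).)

Heat lost by the unknown solid = heat gained by the glycol:
0.0778×c×(257 − 18.8) = 0.292×2360×(18.8 − 14.5)
18.53 c = 2963.2  ⇒  c ≈ 159.9 J/(kg·K)

c ≈ 160 J/(kg·K)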